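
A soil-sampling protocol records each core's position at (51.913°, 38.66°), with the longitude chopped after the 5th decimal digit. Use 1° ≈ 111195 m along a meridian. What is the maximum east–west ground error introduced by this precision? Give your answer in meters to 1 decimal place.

Truncating at 5 decimal places can drop up to a full unit in the last place, so the longitude may be off by as much as 1e-05°.
One degree of longitude at 51.913° is 111195 × cos 51.913° ≈ 111195 × 0.6169 = 68591.4 m.
Maximum E–W displacement: 1e-05 × 68591.4 = 0.685914 m.

0.7 meters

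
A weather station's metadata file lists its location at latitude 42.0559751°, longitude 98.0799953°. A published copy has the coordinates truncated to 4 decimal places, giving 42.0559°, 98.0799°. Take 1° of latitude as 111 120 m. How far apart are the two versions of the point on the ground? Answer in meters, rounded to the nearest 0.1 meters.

The latitude changed by +0.0000751° and the longitude by +0.0000953°.
North–south shift: 0.0000751 × 111120 = 8.34511 m.
E–W at 42.0559°: 0.0000953° × 111120 × cos 42.0559° = 0.0000953 × 111120 × 0.7425 ≈ 7.86279 m.
Distance: √(8.34511² + 7.86279²) ≈ 11.4658 m.

11.5 meters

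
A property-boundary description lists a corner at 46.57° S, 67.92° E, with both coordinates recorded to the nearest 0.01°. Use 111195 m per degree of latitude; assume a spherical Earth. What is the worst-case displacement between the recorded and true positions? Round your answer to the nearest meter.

675 meters

Rounding to 2 decimal places leaves each coordinate within ±0.005° of the true value.
N–S: 0.005° × 111195 m/° = 555.975 m.
East–west component at 46.57°: 0.005° × 111195 × cos 46.57° ≈ 0.005 × 76443 ≈ 382.215 m.
Combining orthogonally: (555.975² + 382.215²)^½ ≈ 674.682 m.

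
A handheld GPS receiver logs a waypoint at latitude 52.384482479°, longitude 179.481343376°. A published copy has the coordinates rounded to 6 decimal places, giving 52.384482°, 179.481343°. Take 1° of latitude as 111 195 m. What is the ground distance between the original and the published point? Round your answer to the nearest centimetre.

6 centimetres

The latitude changed by +0.000000479° and the longitude by +0.000000376°.
N–S: 0.000000479° × 111195 m/° = 0.0532624 m.
East–west at this latitude: 0.000000376° × 111195 × cos 52.3845° ≈ 0.000000376 × 67868.9 = 0.0255187 m.
Combined displacement = (0.0532624² + 0.0255187²)^½ ≈ 0.05906 m.
That is 0.05906 m = 5.906 cm.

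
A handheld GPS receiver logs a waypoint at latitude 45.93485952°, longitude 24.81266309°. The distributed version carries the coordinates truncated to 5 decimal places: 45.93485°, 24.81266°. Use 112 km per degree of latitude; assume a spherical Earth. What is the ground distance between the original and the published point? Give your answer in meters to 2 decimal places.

1.09 meters

Δlat = 45.93485952 − 45.93485 = +0.00000952°; Δlon = 24.81266309 − 24.81266 = +0.00000309°.
North–south shift: 0.00000952 × 112000 = 1.06624 m.
E–W at 45.9348°: 0.00000309° × 112000 × cos 45.9348° = 0.00000309 × 112000 × 0.6955 ≈ 0.24069 m.
Hypotenuse of the two orthogonal shifts: √(1.06624² + 0.24069²) = 1.09307 m.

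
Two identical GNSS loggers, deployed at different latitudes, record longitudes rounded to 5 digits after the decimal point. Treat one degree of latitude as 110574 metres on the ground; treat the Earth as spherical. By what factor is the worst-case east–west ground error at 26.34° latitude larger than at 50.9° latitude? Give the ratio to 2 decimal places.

Rounding to 5 decimal places leaves the longitude within ±5e-06° of the true value.
Error at 26.34° = 5e-06° × 110574 × cos 26.34° ≈ 0.55287 × 0.8962 = 0.49547 m.
Error at 50.9° = 5e-06° × 110574 × cos 50.9° ≈ 0.55287 × 0.6307 = 0.34868 m.
Ratio: 0.49547 / 0.34868 = cos 26.34° / cos 50.9° ≈ 1.4210.

1.42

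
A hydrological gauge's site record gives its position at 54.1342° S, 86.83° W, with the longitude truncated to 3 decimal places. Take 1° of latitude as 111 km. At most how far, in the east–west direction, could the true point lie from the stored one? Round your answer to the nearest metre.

65 metres

Truncating at 3 decimal places can drop up to a full unit in the last place, so the longitude may be off by as much as 0.001°.
Parallels shrink by cos φ, so at 54.1342° a degree of longitude is 111000 × 0.5859 ≈ 65033.6 m.
So at most 0.001° × 65033.6 ≈ 65.0336 m east–west.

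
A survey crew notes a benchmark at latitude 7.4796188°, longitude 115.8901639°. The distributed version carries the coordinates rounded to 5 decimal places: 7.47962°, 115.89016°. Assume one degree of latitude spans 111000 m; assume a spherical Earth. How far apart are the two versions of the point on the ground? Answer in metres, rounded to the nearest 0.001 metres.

0.449 metres

The latitude changed by -0.0000012° and the longitude by +0.0000039°.
N–S: -0.0000012° × 111000 m/° = -0.1332 m.
E–W at 7.47962°: 0.0000039° × 111000 × cos 7.47962° = 0.0000039 × 111000 × 0.9915 ≈ 0.429217 m.
Hypotenuse of the two orthogonal shifts: √(0.1332² + 0.429217²) = 0.44941 m.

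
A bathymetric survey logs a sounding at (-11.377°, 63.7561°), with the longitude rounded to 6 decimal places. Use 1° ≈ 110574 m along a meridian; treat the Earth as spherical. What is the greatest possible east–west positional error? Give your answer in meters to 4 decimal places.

Rounding to 6 decimal places leaves the longitude within ±5e-07° of the true value.
Parallels shrink by cos φ, so at 11.377° a degree of longitude is 110574 × 0.9804 ≈ 108401 m.
So at most 5e-07° × 108401 ≈ 0.0542006 m east–west.

0.0542 meters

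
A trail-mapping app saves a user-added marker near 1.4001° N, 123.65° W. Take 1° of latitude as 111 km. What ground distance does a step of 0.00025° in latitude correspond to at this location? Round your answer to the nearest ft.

Along a meridian 0.00025° is 0.00025 × 111000 = 27.75 m.
Converting: 27.75 m × 3.2808 ft/m ≈ 91.043 ft.

91 ft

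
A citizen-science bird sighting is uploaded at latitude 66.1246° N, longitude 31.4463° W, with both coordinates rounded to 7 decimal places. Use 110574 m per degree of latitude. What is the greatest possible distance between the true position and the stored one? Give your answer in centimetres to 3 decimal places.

Rounding to 7 decimal places leaves each coordinate within ±5e-08° of the true value.
North–south component: 5e-08° × 110574 = 0.0055287 m.
East–west component at 66.1246°: 5e-08° × 110574 × cos 66.1246° ≈ 5e-08 × 44754.7 ≈ 0.00223774 m.
Combining orthogonally: (0.0055287² + 0.00223774²)^½ ≈ 0.00596439 m.
That is 0.00596439 m = 0.59644 cm.

0.596 centimetres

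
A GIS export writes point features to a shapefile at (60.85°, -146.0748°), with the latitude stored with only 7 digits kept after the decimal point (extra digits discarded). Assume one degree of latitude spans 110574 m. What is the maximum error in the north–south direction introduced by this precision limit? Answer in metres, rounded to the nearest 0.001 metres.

0.011 metres

Truncating at 7 decimal places can drop up to a full unit in the last place, so the latitude may be off by as much as 1e-07°.
Along the meridian that is 1e-07° × 110574 m/° = 0.0110574 m.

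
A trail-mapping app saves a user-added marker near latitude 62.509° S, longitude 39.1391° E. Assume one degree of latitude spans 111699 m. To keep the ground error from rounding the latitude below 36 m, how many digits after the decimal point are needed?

One degree of latitude covers 111699 m.
With N decimal places the half-ulp bound is 0.5·10⁻ᴺ°, or 0.5·10⁻ᴺ × 111699 m on the ground.
Setting 55849.5 × 10⁻ᴺ ≤ 36 gives 10ᴺ ≥ 1551, i.e. N ≥ 3.19.
At 3 places the error can reach 55.8 m, but 4 places keeps it to 5.58 m.

4 decimal places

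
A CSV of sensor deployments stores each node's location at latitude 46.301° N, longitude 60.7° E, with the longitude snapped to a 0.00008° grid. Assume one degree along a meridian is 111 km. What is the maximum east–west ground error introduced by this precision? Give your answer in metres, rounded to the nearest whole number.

3 metres

With a 0.00008° grid the true value lies within half a step, ±0.00008°/2 = ±4e-05°, of the stored one.
At latitude 46.301° a degree of longitude spans 111000 m × cos 46.301° = 111000 × 0.6909 ≈ 76686.5 m.
East–west error: 4e-05° × 76686.5 m/° ≈ 3.06746 m.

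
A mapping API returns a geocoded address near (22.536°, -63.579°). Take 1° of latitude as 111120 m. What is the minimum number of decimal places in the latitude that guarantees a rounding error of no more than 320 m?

One degree of latitude covers 111120 m.
N decimal places → at most half a unit in the last place, 0.5 × 10⁻ᴺ° = 111120/2 × 10⁻ᴺ m.
Setting 55560 × 10⁻ᴺ ≤ 320 gives 10ᴺ ≥ 173.6, i.e. N ≥ 2.24.
So 3 decimal places suffice (55.6 m); 2 would allow up to 556 m.

3 decimal places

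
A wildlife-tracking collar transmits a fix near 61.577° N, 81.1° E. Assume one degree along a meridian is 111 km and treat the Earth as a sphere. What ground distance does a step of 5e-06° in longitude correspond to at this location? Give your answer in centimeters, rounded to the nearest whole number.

One degree of longitude here spans 111000 × cos 61.577° = 111000 × 0.4760 ≈ 52833.5 m; 5e-06° of that is 0.264167 m.
That is 0.264167 m = 26.417 cm.

26 centimeters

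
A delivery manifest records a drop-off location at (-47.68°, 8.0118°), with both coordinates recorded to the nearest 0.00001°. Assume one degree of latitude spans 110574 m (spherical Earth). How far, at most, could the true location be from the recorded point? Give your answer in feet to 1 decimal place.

Rounding to 5 decimal places leaves each coordinate within ±5e-06° of the true value.
Latitude error → 5e-06 × 110574 = 0.55287 m along the meridian.
Longitude error → 5e-06 × 110574 × cos 47.68° = 5e-06 × 110574 × 0.6733 ≈ 0.372231 m.
Combining orthogonally: (0.55287² + 0.372231²)^½ ≈ 0.666499 m.
Converting: 0.666499 m × 3.2808 ft/m ≈ 2.1867 ft.

2.2 feet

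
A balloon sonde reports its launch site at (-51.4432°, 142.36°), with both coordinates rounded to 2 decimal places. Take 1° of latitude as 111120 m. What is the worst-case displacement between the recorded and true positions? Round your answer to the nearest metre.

655 metres

Rounding to 2 decimal places leaves each coordinate within ±0.005° of the true value.
Latitude error → 0.005 × 111120 = 555.6 m along the meridian.
Longitude error → 0.005 × 111120 × cos 51.4432° = 0.005 × 111120 × 0.6233 ≈ 346.3 m.
Worst case both components are at the extreme and orthogonal: √(555.6² + 346.3²) ≈ 654.687 m.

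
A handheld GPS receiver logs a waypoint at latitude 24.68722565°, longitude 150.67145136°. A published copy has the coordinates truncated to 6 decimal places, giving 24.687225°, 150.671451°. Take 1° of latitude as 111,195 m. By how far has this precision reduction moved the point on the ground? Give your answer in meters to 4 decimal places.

The latitude changed by +0.00000065° and the longitude by +0.00000036°.
N–S: 0.00000065° × 111195 m/° = 0.0722767 m.
E–W at 24.6872°: 0.00000036° × 111195 × cos 24.6872° = 0.00000036 × 111195 × 0.9086 ≈ 0.0363715 m.
Hypotenuse of the two orthogonal shifts: √(0.0722767² + 0.0363715²) = 0.0809124 m.

0.0809 meters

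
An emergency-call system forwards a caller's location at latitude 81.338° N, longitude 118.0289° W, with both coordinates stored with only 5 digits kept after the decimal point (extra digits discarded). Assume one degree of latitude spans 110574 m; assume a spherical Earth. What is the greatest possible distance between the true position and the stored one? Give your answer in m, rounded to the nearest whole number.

Truncating at 5 decimal places can drop up to a full unit in the last place, so each coordinate may be off by as much as 1e-05°.
Latitude error → 1e-05 × 110574 = 1.10574 m along the meridian.
East–west component at 81.338°: 1e-05° × 110574 × cos 81.338° ≈ 1e-05 × 16653 ≈ 0.16653 m.
The two errors are perpendicular, so the maximum displacement is √(1.10574² + 0.16653²) ≈ 1.11821 m.

1 m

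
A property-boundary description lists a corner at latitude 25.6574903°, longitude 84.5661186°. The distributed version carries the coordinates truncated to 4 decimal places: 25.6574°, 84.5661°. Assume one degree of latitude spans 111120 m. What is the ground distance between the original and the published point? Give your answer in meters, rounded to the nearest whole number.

Δlat = 25.6574903 − 25.6574 = +0.0000903°; Δlon = 84.5661186 − 84.5661 = +0.0000186°.
North–south shift: 0.0000903 × 111120 = 10.0341 m.
E–W at 25.6574°: 0.0000186° × 111120 × cos 25.6574° = 0.0000186 × 111120 × 0.9014 ≈ 1.86304 m.
Distance: √(10.0341² + 1.86304²) ≈ 10.2056 m.

10 meters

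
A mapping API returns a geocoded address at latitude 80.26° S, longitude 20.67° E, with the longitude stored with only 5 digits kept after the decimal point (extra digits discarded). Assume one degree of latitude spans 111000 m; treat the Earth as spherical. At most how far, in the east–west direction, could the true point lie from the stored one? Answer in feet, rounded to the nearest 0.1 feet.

Truncating at 5 decimal places can drop up to a full unit in the last place, so the longitude may be off by as much as 1e-05°.
At latitude 80.26° a degree of longitude spans 111000 m × cos 80.26° = 111000 × 0.1692 ≈ 18778.7 m.
East–west error: 1e-05° × 18778.7 m/° ≈ 0.187787 m.
Converting: 0.187787 m × 3.2808 ft/m ≈ 0.6161 ft.

0.6 feet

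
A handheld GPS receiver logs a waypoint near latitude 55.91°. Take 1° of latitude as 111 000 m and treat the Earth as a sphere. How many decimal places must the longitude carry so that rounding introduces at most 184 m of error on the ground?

At 55.91° one degree of longitude covers 111000 × cos 55.91° ≈ 111000 × 0.5605 ≈ 62214.9 m.
Rounding to N decimal places gives at most 0.5 × 10⁻ᴺ degrees of error, i.e. 0.5 × 10⁻ᴺ × 62214.9 m.
Setting 31107.4 × 10⁻ᴺ ≤ 184 gives 10ᴺ ≥ 169.1, i.e. N ≥ 2.23.
N = 2 would give 311 m (too coarse); N = 3 gives 31.1 m ≤ 184 m.

3 decimal places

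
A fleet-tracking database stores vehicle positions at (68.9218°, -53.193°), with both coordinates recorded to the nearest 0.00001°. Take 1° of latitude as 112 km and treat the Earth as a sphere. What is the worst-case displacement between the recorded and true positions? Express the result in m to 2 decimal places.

0.60 m

Rounding to 5 decimal places leaves each coordinate within ±5e-06° of the true value.
North–south component: 5e-06° × 112000 = 0.56 m.
East–west component at 68.9218°: 5e-06° × 112000 × cos 68.9218° ≈ 5e-06 × 40279.9 ≈ 0.201399 m.
The two errors are perpendicular, so the maximum displacement is √(0.56² + 0.201399²) ≈ 0.595115 m.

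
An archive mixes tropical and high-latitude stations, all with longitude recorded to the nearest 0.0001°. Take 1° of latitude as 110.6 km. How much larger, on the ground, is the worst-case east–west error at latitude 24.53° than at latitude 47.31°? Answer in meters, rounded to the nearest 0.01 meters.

1.28 meters

Rounding to 4 decimal places leaves the longitude within ±5e-05° of the true value.
Error at 24.53° = 5e-05° × 110600 × cos 24.53° ≈ 5.53 × 0.9097 = 5.0309 m.
At 47.31°: 5e-05° × 110600 × cos 47.31° = 5e-05 × 110600 × 0.6780 ≈ 3.7495 m.
So the lower-latitude error exceeds the higher by 5.0309 − 3.7495 = 1.2814 m.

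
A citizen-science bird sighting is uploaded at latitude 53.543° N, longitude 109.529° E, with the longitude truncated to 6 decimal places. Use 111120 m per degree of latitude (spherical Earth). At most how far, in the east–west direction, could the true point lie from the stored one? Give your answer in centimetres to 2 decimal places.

6.60 centimetres

Truncating at 6 decimal places can drop up to a full unit in the last place, so the longitude may be off by as much as 1e-06°.
At latitude 53.543° a degree of longitude spans 111120 m × cos 53.543° = 111120 × 0.5942 ≈ 66029.7 m.
East–west error: 1e-06° × 66029.7 m/° ≈ 0.0660297 m.
That is 0.0660297 m = 6.603 cm.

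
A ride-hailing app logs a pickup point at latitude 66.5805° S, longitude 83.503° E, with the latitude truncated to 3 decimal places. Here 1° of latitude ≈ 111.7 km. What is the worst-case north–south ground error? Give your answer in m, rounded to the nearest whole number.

Truncating at 3 decimal places can drop up to a full unit in the last place, so the latitude may be off by as much as 0.001°.
Along the meridian that is 0.001° × 111700 m/° = 111.7 m.

112 m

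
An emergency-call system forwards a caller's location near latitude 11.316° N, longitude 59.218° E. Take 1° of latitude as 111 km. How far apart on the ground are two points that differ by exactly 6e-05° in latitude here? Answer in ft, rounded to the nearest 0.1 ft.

21.9 ft

6e-05° × 111000 m/° = 6.66 m.
In feet: 6.66 m ÷ 0.3048 ≈ 21.85 ft.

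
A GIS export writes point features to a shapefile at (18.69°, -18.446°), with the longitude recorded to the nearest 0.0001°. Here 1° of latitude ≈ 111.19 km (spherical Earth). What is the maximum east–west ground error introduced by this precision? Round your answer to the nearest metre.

5 metres

Rounding to 4 decimal places leaves the longitude within ±5e-05° of the true value.
Parallels shrink by cos φ, so at 18.69° a degree of longitude is 111190 × 0.9473 ≈ 105327 m.
So at most 5e-05° × 105327 ≈ 5.26633 m east–west.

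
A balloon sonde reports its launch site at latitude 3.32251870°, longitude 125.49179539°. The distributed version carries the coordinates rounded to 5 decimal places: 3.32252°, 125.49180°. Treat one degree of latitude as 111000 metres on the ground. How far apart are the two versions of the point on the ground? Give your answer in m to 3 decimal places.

Δlat = 3.32251870 − 3.32252 = -0.00000130°; Δlon = 125.49179539 − 125.49180 = -0.00000461°.
North–south shift: -0.00000130 × 111000 = -0.1443 m.
E–W at 3.32252°: -0.00000461° × 111000 × cos 3.32252° = -0.00000461 × 111000 × 0.9983 ≈ -0.51085 m.
Distance: √(0.1443² + 0.51085²) ≈ 0.530839 m.

0.531 m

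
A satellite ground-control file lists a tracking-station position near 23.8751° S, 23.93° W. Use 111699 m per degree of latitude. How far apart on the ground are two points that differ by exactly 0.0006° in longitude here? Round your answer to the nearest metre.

At 23.8751° a degree of longitude is 111699 × cos 23.8751° ≈ 102141 m, so 0.0006° corresponds to 61.2845 m.

61 metres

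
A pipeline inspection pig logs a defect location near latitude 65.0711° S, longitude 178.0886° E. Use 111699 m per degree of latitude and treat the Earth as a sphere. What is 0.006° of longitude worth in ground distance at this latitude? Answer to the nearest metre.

282 metres

At 65.0711° a degree of longitude is 111699 × cos 65.0711° ≈ 47080.4 m, so 0.006° corresponds to 282.482 m.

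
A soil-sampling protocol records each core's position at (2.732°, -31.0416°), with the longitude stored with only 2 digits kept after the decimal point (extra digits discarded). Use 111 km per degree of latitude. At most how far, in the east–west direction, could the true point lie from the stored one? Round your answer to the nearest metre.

Truncating at 2 decimal places can drop up to a full unit in the last place, so the longitude may be off by as much as 0.01°.
Parallels shrink by cos φ, so at 2.732° a degree of longitude is 111000 × 0.9989 ≈ 110874 m.
So at most 0.01° × 110874 ≈ 1108.74 m east–west.

1109 metres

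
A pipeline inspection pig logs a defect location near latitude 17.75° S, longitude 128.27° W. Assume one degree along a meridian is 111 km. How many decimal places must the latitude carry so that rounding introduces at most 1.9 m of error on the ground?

One degree of latitude covers 111000 m.
Rounding to N decimal places gives at most 0.5 × 10⁻ᴺ degrees of error, i.e. 0.5 × 10⁻ᴺ × 111000 m.
Setting 55500 × 10⁻ᴺ ≤ 1.9 gives 10ᴺ ≥ 2.921e+04, i.e. N ≥ 4.47.
So 5 decimal places suffice (0.555 m); 4 would allow up to 5.55 m.

5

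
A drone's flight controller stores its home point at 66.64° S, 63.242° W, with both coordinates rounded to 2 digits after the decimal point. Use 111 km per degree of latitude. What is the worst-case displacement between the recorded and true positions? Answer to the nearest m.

Rounding to 2 decimal places leaves each coordinate within ±0.005° of the true value.
N–S: 0.005° × 111000 m/° = 555 m.
East–west component at 66.64°: 0.005° × 111000 × cos 66.64° ≈ 0.005 × 44012.3 ≈ 220.061 m.
Combining orthogonally: (555² + 220.061²)^½ ≈ 597.036 m.

597 m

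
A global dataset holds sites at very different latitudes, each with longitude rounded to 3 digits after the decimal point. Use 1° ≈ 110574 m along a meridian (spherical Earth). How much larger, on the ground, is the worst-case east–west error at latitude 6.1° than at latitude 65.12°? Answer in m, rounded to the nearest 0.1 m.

31.7 m

Rounding to 3 decimal places leaves the longitude within ±0.0005° of the true value.
Error at 6.1° = 0.0005° × 110574 × cos 6.1° ≈ 55.287 × 0.9943 = 54.974 m.
Error at 65.12° = 0.0005° × 110574 × cos 65.12° ≈ 55.287 × 0.4207 = 23.26 m.
Difference: 54.974 − 23.26 = 31.714 m.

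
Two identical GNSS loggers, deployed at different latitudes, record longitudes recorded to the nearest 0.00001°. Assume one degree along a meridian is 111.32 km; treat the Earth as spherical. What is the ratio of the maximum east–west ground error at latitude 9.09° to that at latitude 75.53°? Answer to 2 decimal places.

3.95

Rounding to 5 decimal places leaves the longitude within ±5e-06° of the true value.
At 9.09°: 5e-06° × 111320 × cos 9.09° = 5e-06 × 111320 × 0.9874 ≈ 0.54961 m.
At 75.53°: 5e-06° × 111320 × cos 75.53° = 5e-06 × 111320 × 0.2499 ≈ 0.13908 m.
Ratio: 0.54961 / 0.13908 = cos 9.09° / cos 75.53° ≈ 3.9518.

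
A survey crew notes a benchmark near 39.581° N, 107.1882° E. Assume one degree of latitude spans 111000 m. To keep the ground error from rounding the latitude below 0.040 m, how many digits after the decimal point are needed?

7

One degree of latitude covers 111000 m.
Rounding to N decimal places gives at most 0.5 × 10⁻ᴺ degrees of error, i.e. 0.5 × 10⁻ᴺ × 111000 m.
Setting 55500 × 10⁻ᴺ ≤ 0.040 gives 10ᴺ ≥ 1.388e+06, i.e. N ≥ 6.14.
N = 6 would give 0.0555 m (too coarse); N = 7 gives 0.00555 m ≤ 0.040 m.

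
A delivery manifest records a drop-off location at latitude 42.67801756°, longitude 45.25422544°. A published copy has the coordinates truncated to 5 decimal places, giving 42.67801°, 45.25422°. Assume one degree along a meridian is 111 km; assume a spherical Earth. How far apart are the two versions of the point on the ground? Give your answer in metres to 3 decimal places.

0.949 metres

Δlat = 42.67801756 − 42.67801 = +0.00000756°; Δlon = 45.25422544 − 45.25422 = +0.00000544°.
North–south shift: 0.00000756 × 111000 = 0.83916 m.
E–W at 42.678°: 0.00000544° × 111000 × cos 42.678° = 0.00000544 × 111000 × 0.7352 ≈ 0.443928 m.
Distance: √(0.83916² + 0.443928²) ≈ 0.949348 m.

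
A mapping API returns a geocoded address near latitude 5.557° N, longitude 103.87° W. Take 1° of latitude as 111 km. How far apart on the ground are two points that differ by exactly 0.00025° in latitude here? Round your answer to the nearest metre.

0.00025° × 111000 m/° = 27.75 m.

28 metres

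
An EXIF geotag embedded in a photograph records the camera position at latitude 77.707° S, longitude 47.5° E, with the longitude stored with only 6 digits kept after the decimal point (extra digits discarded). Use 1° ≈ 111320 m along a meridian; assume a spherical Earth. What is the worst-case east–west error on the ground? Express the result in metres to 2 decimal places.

Truncating at 6 decimal places can drop up to a full unit in the last place, so the longitude may be off by as much as 1e-06°.
At latitude 77.707° a degree of longitude spans 111320 m × cos 77.707° = 111320 × 0.2129 ≈ 23701.3 m.
East–west error: 1e-06° × 23701.3 m/° ≈ 0.0237013 m.

0.02 metres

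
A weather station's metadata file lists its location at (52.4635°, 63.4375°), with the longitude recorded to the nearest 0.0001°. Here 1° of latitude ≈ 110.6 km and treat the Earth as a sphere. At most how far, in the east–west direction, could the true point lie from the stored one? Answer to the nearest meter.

3 meters

Rounding to 4 decimal places leaves the longitude within ±5e-05° of the true value.
At latitude 52.4635° a degree of longitude spans 110600 m × cos 52.4635° = 110600 × 0.6093 ≈ 67384.9 m.
Maximum E–W displacement: 5e-05 × 67384.9 = 3.36924 m.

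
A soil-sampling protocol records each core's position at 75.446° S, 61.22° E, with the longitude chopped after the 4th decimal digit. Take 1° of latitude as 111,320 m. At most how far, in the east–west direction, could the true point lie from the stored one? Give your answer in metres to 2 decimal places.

2.80 metres

Truncating at 4 decimal places can drop up to a full unit in the last place, so the longitude may be off by as much as 0.0001°.
One degree of longitude at 75.446° is 111320 × cos 75.446° ≈ 111320 × 0.2513 = 27973.9 m.
Maximum E–W displacement: 0.0001 × 27973.9 = 2.79739 m.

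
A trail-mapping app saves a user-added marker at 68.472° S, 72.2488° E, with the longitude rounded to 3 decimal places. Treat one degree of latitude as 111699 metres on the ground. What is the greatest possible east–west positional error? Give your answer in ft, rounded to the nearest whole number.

Rounding to 3 decimal places leaves the longitude within ±0.0005° of the true value.
Parallels shrink by cos φ, so at 68.472° a degree of longitude is 111699 × 0.3670 ≈ 40988.6 m.
East–west error: 0.0005° × 40988.6 m/° ≈ 20.4943 m.
In feet: 20.4943 m ÷ 0.3048 ≈ 67.239 ft.

67 ft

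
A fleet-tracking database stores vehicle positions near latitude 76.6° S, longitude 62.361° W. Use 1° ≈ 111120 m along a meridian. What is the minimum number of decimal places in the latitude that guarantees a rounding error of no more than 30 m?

One degree of latitude covers 111120 m.
With N decimal places the half-ulp bound is 0.5·10⁻ᴺ°, or 0.5·10⁻ᴺ × 111120 m on the ground.
Need 0.5 × 111120 × 10⁻ᴺ ≤ 30 → 10⁻ᴺ ≤ 5.400e-04, so N ≥ 3.27.
At 3 places the error can reach 55.6 m, but 4 places keeps it to 5.56 m.

4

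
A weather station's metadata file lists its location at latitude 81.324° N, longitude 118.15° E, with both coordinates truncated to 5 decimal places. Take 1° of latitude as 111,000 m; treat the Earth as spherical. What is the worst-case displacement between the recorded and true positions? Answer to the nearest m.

1 m

Truncating at 5 decimal places can drop up to a full unit in the last place, so each coordinate may be off by as much as 1e-05°.
N–S: 1e-05° × 111000 m/° = 1.11 m.
E–W at 81.324°: 1e-05° × 111000 × cos 81.324° = 1e-05 × 111000 × 0.1508 ≈ 0.16744 m.
Combining orthogonally: (1.11² + 0.16744²)^½ ≈ 1.12256 m.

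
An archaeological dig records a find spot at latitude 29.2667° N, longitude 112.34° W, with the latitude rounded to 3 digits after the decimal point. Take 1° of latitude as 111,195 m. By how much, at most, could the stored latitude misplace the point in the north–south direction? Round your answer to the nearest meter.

56 meters

Rounding to 3 decimal places leaves the latitude within ±0.0005° of the true value.
Along the meridian that is 0.0005° × 111195 m/° = 55.5975 m.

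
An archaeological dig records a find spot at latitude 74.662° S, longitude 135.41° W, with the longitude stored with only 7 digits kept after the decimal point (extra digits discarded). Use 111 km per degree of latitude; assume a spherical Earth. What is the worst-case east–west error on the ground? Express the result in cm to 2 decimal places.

Truncating at 7 decimal places can drop up to a full unit in the last place, so the longitude may be off by as much as 1e-07°.
Parallels shrink by cos φ, so at 74.662° a degree of longitude is 111000 × 0.2645 ≈ 29360.9 m.
East–west error: 1e-07° × 29360.9 m/° ≈ 0.00293609 m.
That is 0.00293609 m = 0.29361 cm.

0.29 cm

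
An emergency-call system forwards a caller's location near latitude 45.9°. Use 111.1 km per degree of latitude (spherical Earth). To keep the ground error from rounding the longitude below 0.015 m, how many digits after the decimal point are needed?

7

At 45.9° one degree of longitude covers 111100 × cos 45.9° ≈ 111100 × 0.6959 ≈ 77315.9 m.
N decimal places → at most half a unit in the last place, 0.5 × 10⁻ᴺ° = 77315.9/2 × 10⁻ᴺ m.
Setting 38658 × 10⁻ᴺ ≤ 0.015 gives 10ᴺ ≥ 2.577e+06, i.e. N ≥ 6.41.
So 7 decimal places suffice (0.00387 m); 6 would allow up to 0.0387 m.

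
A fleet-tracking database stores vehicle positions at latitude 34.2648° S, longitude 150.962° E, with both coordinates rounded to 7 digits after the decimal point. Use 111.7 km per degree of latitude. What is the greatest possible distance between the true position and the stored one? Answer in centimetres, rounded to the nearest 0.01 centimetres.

Rounding to 7 decimal places leaves each coordinate within ±5e-08° of the true value.
Latitude error → 5e-08 × 111700 = 0.005585 m along the meridian.
Longitude error → 5e-08 × 111700 × cos 34.2648° = 5e-08 × 111700 × 0.8264 ≈ 0.00461569 m.
Worst case both components are at the extreme and orthogonal: √(0.005585² + 0.00461569²) ≈ 0.00724547 m.
That is 0.00724547 m = 0.72455 cm.

0.72 centimetres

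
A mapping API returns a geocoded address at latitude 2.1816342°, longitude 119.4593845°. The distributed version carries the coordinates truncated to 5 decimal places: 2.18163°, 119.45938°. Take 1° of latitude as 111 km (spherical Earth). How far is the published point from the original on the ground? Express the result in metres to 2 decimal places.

0.68 metres

Δlat = 2.1816342 − 2.18163 = +0.0000042°; Δlon = 119.4593845 − 119.45938 = +0.0000045°.
North–south shift: 0.0000042 × 111000 = 0.4662 m.
E–W at 2.18163°: 0.0000045° × 111000 × cos 2.18163° = 0.0000045 × 111000 × 0.9993 ≈ 0.499138 m.
Distance: √(0.4662² + 0.499138²) ≈ 0.682994 m.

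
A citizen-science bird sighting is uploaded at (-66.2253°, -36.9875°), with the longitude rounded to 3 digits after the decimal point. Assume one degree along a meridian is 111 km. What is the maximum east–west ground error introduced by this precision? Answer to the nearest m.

22 m

Rounding to 3 decimal places leaves the longitude within ±0.0005° of the true value.
At latitude 66.2253° a degree of longitude spans 111000 m × cos 66.2253° = 111000 × 0.4031 ≈ 44748.7 m.
Maximum E–W displacement: 0.0005 × 44748.7 = 22.3743 m.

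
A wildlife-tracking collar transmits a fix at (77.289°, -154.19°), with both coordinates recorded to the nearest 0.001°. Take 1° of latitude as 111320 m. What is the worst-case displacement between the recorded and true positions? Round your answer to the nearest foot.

187 feet

Rounding to 3 decimal places leaves each coordinate within ±0.0005° of the true value.
N–S: 0.0005° × 111320 m/° = 55.66 m.
E–W at 77.289°: 0.0005° × 111320 × cos 77.289° = 0.0005 × 111320 × 0.2200 ≈ 12.2471 m.
The two errors are perpendicular, so the maximum displacement is √(55.66² + 12.2471²) ≈ 56.9915 m.
In feet: 56.9915 m ÷ 0.3048 ≈ 186.98 ft.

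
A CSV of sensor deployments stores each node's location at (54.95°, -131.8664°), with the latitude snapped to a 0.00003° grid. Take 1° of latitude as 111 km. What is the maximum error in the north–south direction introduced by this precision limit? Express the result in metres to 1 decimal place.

1.7 metres

With a 0.00003° grid the true value lies within half a step, ±0.00003°/2 = ±1.5e-05°, of the stored one.
Along the meridian that is 1.5e-05° × 111000 m/° = 1.665 m.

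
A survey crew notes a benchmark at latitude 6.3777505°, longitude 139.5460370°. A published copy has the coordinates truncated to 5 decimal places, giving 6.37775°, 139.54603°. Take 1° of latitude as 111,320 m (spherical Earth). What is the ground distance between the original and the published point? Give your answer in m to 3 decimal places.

0.776 m

Δlat = 6.3777505 − 6.37775 = +0.0000005°; Δlon = 139.5460370 − 139.54603 = +0.0000070°.
N–S: 0.0000005° × 111320 m/° = 0.05566 m.
E–W at 6.37775°: 0.0000070° × 111320 × cos 6.37775° = 0.0000070 × 111320 × 0.9938 ≈ 0.774417 m.
Distance: √(0.05566² + 0.774417²) ≈ 0.776415 m.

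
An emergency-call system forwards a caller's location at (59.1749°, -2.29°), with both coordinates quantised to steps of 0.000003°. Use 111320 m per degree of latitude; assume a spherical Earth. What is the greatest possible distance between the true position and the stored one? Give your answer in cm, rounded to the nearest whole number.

With a 0.000003° grid the true value lies within half a step, ±0.000003°/2 = ±1.5e-06°, of the stored one.
North–south component: 1.5e-06° × 111320 = 0.16698 m.
E–W at 59.1749°: 1.5e-06° × 111320 × cos 59.1749° = 1.5e-06 × 111320 × 0.5124 ≈ 0.0855637 m.
Combining orthogonally: (0.16698² + 0.0855637²)^½ ≈ 0.187626 m.
That is 0.187626 m = 18.763 cm.

19 cm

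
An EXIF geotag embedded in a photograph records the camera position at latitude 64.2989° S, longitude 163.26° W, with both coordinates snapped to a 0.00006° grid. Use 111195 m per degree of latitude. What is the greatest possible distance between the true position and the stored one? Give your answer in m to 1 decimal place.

With a 0.00006° grid the true value lies within half a step, ±0.00006°/2 = ±3e-05°, of the stored one.
North–south component: 3e-05° × 111195 = 3.33585 m.
Longitude error → 3e-05 × 111195 × cos 64.2989° = 3e-05 × 111195 × 0.4337 ≈ 1.44668 m.
Worst case both components are at the extreme and orthogonal: √(3.33585² + 1.44668²) ≈ 3.63604 m.

3.6 m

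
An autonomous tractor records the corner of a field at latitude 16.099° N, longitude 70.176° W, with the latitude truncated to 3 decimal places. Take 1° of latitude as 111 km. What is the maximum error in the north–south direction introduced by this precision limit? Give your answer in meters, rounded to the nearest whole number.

Truncating at 3 decimal places can drop up to a full unit in the last place, so the latitude may be off by as much as 0.001°.
So the N–S error is at most 0.001 × 111000 = 111 m.

111 meters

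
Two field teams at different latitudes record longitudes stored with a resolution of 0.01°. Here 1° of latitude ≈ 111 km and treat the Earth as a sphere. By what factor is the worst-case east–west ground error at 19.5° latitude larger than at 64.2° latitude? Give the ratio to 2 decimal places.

With a 0.01° grid the true value lies within half a step, ±0.01°/2 = ±0.005°, of the stored one.
Error at 19.5° = 0.005° × 111000 × cos 19.5° ≈ 555 × 0.9426 = 523.17 m.
Error at 64.2° = 0.005° × 111000 × cos 64.2° ≈ 555 × 0.4352 = 241.55 m.
The ratio reduces to cos 19.5° / cos 64.2° = 0.9426/0.4352 ≈ 2.1658.

2.17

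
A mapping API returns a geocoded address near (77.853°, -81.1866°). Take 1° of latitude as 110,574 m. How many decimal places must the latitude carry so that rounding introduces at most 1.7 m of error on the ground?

5 decimal places

One degree of latitude covers 110574 m.
Rounding to N decimal places gives at most 0.5 × 10⁻ᴺ degrees of error, i.e. 0.5 × 10⁻ᴺ × 110574 m.
Need 0.5 × 110574 × 10⁻ᴺ ≤ 1.7 → 10⁻ᴺ ≤ 3.075e-05, so N ≥ 4.51.
At 4 places the error can reach 5.53 m, but 5 places keeps it to 0.553 m.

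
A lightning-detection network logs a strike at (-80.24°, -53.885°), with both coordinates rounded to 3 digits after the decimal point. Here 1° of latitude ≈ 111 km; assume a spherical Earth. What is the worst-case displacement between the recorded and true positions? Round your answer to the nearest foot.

185 feet

Rounding to 3 decimal places leaves each coordinate within ±0.0005° of the true value.
Latitude error → 0.0005 × 111000 = 55.5 m along the meridian.
Longitude error → 0.0005 × 111000 × cos 80.24° = 0.0005 × 111000 × 0.1695 ≈ 9.40844 m.
Worst case both components are at the extreme and orthogonal: √(55.5² + 9.40844²) ≈ 56.2918 m.
In feet: 56.2918 m ÷ 0.3048 ≈ 184.68 ft.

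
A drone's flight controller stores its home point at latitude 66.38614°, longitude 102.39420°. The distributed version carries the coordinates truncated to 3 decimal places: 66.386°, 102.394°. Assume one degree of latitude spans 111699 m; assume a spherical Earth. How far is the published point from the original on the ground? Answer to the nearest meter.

18 meters

Δlat = 66.38614 − 66.386 = +0.00014°; Δlon = 102.39420 − 102.394 = +0.00020°.
N–S: 0.00014° × 111699 m/° = 15.6379 m.
E–W at 66.386°: 0.00020° × 111699 × cos 66.386° = 0.00020 × 111699 × 0.4006 ≈ 8.94872 m.
Combined displacement = (15.6379² + 8.94872²)^½ ≈ 18.0173 m.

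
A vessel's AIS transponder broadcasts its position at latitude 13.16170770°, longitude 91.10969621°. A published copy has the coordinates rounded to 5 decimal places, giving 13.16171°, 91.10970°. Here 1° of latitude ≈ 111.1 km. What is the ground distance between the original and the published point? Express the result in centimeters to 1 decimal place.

The latitude changed by -0.00000230° and the longitude by -0.00000379°.
North–south shift: -0.00000230 × 111100 = -0.25553 m.
East–west at this latitude: -0.00000379° × 111100 × cos 13.1617° ≈ -0.00000379 × 108182 = -0.410008 m.
Distance: √(0.25553² + 0.410008²) ≈ 0.483117 m.
That is 0.483117 m = 48.312 cm.

48.3 centimeters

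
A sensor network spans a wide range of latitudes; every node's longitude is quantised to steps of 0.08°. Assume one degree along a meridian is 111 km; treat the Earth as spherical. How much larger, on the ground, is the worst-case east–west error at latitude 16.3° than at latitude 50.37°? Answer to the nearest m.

With a 0.08° grid the true value lies within half a step, ±0.08°/2 = ±0.04°, of the stored one.
Error at 16.3° = 0.04° × 111000 × cos 16.3° ≈ 4440 × 0.9598 = 4261.5 m.
At 50.37°: 0.04° × 111000 × cos 50.37° = 0.04 × 111000 × 0.6378 ≈ 2832 m.
Difference: 4261.5 − 2832 = 1429.6 m.

1430 m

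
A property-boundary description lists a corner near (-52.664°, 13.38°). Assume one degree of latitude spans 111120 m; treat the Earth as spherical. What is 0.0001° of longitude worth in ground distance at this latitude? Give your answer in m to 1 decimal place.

0.0001° of longitude at 52.664° is 0.0001 × 111120 × cos 52.664° ≈ 0.0001 × 67393 = 6.7393 m.

6.7 m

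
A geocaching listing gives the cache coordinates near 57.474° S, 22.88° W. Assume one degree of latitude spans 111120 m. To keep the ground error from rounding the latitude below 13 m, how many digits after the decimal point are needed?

One degree of latitude covers 111120 m.
Rounding to N decimal places gives at most 0.5 × 10⁻ᴺ degrees of error, i.e. 0.5 × 10⁻ᴺ × 111120 m.
Need 0.5 × 111120 × 10⁻ᴺ ≤ 13 → 10⁻ᴺ ≤ 2.340e-04, so N ≥ 3.63.
N = 3 would give 55.6 m (too coarse); N = 4 gives 5.56 m ≤ 13 m.

4 decimal places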